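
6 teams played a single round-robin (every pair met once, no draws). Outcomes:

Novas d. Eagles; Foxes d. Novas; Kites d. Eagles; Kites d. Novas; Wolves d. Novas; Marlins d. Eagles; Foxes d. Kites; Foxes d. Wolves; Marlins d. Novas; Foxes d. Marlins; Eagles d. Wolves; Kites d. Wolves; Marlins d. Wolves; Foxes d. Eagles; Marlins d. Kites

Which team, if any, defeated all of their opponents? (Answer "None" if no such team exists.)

Foxes has 5 wins out of 5 opponents — a perfect record.

Foxes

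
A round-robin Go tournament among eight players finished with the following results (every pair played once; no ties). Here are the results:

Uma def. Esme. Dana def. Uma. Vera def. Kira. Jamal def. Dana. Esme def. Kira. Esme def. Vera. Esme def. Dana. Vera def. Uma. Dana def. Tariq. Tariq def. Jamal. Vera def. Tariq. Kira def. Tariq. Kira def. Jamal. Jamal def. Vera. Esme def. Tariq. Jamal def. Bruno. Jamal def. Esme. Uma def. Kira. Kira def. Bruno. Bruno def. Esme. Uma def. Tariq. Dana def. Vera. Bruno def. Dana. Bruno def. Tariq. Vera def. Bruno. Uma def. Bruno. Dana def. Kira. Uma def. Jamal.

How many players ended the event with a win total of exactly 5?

1

Win totals: Bruno 3, Jamal 4, Dana 4, Uma 5, Vera 4, Tariq 1, Esme 4, Kira 3.
Exactly 5: Uma — 1 player.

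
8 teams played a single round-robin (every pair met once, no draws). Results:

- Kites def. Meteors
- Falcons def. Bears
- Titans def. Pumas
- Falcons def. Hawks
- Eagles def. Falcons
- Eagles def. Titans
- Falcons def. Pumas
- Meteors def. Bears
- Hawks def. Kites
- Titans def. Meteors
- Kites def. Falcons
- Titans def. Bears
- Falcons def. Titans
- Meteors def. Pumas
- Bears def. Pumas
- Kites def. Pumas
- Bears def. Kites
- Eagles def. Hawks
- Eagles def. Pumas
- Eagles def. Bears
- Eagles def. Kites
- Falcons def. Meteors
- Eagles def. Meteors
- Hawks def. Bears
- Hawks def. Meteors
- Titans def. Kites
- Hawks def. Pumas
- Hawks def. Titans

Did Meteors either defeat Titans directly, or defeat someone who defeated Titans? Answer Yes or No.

Meteors did not beat Titans directly.
Meteors beat Pumas, Bears, but each of them lost to Titans. No two-step path.

No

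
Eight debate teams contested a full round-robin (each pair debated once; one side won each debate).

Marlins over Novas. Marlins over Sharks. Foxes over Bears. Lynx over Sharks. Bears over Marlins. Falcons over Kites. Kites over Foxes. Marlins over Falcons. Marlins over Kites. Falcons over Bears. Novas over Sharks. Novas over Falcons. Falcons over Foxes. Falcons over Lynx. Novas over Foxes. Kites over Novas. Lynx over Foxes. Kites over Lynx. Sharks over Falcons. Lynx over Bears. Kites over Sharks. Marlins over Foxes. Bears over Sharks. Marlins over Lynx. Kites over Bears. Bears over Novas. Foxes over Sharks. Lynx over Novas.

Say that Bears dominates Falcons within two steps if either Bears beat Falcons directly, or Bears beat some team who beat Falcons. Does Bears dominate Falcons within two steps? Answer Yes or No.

Bears did not beat Falcons directly.
Bears beat Sharks, Marlins, Novas. Of those, Sharks beat Falcons.

Yes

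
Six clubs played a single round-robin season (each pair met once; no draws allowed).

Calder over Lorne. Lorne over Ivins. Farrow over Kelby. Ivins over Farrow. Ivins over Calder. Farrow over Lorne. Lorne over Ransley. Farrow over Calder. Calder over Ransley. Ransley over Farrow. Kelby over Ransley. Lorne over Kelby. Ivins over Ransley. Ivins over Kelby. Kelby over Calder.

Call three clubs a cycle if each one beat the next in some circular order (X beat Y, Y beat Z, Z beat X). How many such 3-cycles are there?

Of the C(6,3) = 20 triples, the cyclic ones are: {Ivins, Lorne, Calder}; {Ivins, Lorne, Farrow}; {Lorne, Calder, Kelby}; {Lorne, Farrow, Ransley}; {Calder, Farrow, Ransley}; {Farrow, Kelby, Ransley}.
That is 6.

6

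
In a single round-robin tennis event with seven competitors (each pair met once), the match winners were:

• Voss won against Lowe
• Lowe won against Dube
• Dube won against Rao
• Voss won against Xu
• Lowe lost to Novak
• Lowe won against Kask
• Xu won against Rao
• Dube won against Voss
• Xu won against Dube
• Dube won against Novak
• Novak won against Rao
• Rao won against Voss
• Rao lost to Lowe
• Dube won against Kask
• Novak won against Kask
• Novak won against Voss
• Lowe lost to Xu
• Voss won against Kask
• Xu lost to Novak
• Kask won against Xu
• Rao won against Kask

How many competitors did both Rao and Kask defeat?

Rao beat: Kask, Voss.
Kask beat: Xu.
No one was beaten by both.

0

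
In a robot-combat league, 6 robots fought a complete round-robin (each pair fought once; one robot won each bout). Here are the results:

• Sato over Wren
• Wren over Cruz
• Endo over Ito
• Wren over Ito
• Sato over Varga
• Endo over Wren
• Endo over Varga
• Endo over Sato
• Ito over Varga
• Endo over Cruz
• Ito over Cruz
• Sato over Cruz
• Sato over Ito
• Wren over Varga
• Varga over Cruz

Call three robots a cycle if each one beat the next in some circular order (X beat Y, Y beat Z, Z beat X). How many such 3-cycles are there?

Win totals: Cruz 0, Ito 2, Varga 1, Sato 4, Wren 3, Endo 5.
A robot with w wins dominates both others in C(w,2) triples; summing gives 0 + 1 + 0 + 6 + 3 + 10 = 20 transitive triples.
Total triples C(6,3) = 20, so cyclic triples = 20 − 20 = 0.

0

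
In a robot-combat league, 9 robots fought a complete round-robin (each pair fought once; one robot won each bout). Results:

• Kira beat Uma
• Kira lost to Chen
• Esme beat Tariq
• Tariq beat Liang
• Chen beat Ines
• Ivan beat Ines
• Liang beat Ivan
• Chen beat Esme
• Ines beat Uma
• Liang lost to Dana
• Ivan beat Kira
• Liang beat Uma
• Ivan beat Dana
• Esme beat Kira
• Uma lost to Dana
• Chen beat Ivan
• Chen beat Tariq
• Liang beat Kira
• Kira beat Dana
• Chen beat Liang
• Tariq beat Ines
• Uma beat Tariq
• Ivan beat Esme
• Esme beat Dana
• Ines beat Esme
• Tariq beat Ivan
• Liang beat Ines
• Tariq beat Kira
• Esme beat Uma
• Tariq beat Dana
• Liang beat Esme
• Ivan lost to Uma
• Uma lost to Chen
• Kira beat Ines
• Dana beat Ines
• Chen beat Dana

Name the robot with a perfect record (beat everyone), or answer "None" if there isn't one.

Chen

Chen has 8 wins out of 8 opponents — a perfect record.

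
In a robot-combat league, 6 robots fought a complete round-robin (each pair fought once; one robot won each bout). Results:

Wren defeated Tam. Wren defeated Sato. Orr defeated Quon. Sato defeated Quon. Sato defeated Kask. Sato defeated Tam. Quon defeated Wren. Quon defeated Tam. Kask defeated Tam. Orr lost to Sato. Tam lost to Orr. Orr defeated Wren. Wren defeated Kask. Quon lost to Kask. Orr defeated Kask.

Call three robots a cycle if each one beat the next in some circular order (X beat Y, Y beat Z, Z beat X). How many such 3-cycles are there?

3

Of the C(6,3) = 20 triples, the cyclic ones are: {Wren, Sato, Orr}; {Wren, Sato, Quon}; {Wren, Kask, Quon}.
That is 3.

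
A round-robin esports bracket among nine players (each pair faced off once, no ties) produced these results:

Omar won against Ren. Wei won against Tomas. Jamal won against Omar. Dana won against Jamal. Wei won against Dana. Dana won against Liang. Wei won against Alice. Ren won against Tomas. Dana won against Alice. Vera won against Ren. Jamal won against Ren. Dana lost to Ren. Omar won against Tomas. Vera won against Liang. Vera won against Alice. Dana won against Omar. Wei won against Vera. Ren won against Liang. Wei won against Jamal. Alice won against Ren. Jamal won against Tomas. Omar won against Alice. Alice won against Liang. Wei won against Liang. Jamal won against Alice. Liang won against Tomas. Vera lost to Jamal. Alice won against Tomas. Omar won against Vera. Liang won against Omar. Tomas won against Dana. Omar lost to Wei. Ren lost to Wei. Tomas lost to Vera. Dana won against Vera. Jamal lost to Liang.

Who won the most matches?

Wei

Win totals: Alice 3, Tomas 1, Wei 8, Omar 4, Ren 3, Dana 5, Jamal 5, Liang 3, Vera 4.
Wei leads with 8 wins (next highest: 5).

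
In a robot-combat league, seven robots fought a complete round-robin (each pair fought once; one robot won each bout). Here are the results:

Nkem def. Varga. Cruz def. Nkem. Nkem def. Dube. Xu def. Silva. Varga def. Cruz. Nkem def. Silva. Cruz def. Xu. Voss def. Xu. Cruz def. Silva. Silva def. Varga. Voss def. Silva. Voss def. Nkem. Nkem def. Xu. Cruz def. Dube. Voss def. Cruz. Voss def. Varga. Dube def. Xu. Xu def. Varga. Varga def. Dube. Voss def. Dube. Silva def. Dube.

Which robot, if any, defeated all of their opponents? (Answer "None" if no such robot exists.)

Voss

Voss has 6 wins out of 6 opponents — a perfect record.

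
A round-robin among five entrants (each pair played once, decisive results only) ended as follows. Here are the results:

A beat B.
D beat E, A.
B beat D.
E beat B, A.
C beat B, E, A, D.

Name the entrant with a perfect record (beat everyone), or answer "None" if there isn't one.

C

C has 4 wins out of 4 opponents — a perfect record.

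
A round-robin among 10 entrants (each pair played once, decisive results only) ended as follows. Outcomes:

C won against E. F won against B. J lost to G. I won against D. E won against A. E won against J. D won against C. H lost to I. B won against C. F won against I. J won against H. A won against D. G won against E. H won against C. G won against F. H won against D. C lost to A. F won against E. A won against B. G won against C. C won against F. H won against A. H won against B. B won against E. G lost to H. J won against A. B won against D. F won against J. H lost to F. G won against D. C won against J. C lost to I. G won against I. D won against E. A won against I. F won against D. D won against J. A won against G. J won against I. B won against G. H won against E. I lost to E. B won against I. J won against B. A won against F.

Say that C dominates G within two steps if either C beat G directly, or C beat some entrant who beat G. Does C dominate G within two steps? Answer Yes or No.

No

C did not beat G directly.
C beat E, F, J, but each of them lost to G. No two-step path.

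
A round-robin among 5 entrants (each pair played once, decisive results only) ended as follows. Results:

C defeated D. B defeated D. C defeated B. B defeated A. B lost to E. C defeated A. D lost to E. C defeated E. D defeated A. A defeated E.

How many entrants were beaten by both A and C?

A beat: E.
C beat: A, B, D, E.
Both beat: E — 1.

1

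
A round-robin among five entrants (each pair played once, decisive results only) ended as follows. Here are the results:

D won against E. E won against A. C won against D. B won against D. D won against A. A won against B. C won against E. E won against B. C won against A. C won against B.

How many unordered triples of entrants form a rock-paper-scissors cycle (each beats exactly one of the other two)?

2

Of the C(5,3) = 10 triples, the cyclic ones are: {A, B, D}; {B, D, E}.
That is 2.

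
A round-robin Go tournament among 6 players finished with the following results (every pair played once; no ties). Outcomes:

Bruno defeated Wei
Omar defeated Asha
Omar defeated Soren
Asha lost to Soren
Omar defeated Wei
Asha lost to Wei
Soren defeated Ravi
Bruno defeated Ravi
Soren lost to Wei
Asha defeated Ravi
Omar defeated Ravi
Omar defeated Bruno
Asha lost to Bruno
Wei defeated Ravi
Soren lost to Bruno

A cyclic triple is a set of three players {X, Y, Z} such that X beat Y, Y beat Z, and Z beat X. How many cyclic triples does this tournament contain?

Win totals: Wei 3, Omar 5, Bruno 4, Soren 2, Asha 1, Ravi 0.
A player with w wins dominates both others in C(w,2) triples; summing gives 3 + 10 + 6 + 1 + 0 + 0 = 20 transitive triples.
Total triples C(6,3) = 20, so cyclic triples = 20 − 20 = 0.

0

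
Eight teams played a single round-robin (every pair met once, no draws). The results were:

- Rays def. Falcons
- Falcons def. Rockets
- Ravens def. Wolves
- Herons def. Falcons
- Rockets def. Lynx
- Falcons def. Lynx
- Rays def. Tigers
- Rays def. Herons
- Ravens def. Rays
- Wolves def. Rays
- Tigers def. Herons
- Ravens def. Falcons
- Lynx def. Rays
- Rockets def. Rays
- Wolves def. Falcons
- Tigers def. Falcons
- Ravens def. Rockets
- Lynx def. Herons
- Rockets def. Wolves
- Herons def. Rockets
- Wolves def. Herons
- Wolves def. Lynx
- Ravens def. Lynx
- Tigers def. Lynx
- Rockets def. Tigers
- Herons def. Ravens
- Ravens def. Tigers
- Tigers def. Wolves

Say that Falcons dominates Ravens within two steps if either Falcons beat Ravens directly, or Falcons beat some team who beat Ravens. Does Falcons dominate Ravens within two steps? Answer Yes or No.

Falcons did not beat Ravens directly.
Falcons beat Rockets, Lynx, but each of them lost to Ravens. No two-step path.

No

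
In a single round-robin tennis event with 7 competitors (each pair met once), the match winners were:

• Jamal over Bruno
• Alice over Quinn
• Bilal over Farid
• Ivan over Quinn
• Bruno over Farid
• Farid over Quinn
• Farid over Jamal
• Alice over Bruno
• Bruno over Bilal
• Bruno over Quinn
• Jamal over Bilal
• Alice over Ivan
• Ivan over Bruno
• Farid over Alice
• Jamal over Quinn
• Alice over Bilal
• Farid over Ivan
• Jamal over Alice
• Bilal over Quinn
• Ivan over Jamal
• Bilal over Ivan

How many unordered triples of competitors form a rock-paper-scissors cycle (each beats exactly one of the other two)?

Win totals: Ivan 3, Bilal 3, Farid 4, Bruno 3, Quinn 0, Jamal 4, Alice 4.
A competitor with w wins dominates both others in C(w,2) triples; summing gives 3 + 3 + 6 + 3 + 0 + 6 + 6 = 27 transitive triples.
Total triples C(7,3) = 35, so cyclic triples = 35 − 27 = 8.

8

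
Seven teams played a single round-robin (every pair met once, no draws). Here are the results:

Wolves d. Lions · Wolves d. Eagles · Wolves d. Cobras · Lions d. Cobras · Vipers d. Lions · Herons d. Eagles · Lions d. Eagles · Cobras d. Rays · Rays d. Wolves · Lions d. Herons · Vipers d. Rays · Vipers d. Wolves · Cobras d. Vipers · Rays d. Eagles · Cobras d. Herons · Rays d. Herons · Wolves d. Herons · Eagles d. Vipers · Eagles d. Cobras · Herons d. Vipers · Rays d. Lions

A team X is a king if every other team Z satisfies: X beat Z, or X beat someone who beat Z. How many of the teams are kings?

6

Wolves reaches everyone (king).
Lions cannot reach Wolves in two steps.
Herons reaches everyone (king).
Eagles reaches everyone (king).
Cobras reaches everyone (king).
Vipers reaches everyone (king).
Rays reaches everyone (king).
Kings: Wolves, Herons, Eagles, Cobras, Vipers, Rays — 6.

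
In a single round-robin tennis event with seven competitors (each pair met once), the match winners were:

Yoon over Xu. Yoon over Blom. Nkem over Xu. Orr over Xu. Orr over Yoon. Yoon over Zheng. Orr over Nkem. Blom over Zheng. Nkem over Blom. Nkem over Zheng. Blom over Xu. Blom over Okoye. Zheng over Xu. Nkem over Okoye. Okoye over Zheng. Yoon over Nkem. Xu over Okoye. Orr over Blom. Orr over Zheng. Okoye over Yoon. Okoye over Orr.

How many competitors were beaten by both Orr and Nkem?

Orr beat: Yoon, Nkem, Zheng, Xu, Blom.
Nkem beat: Okoye, Zheng, Xu, Blom.
Both beat: Zheng, Xu, Blom — 3.

3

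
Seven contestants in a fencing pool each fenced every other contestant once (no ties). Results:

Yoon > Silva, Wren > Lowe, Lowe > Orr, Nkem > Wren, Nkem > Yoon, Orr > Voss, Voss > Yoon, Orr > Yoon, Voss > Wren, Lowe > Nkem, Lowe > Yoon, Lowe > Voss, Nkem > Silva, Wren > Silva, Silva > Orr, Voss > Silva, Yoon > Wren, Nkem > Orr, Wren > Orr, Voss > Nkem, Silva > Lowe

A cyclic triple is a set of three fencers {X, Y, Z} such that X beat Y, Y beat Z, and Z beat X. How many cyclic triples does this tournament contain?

11

Win totals: Wren 3, Nkem 4, Lowe 4, Silva 2, Orr 2, Yoon 2, Voss 4.
A fencer with w wins dominates both others in C(w,2) triples; summing gives 3 + 6 + 6 + 1 + 1 + 1 + 6 = 24 transitive triples.
Total triples C(7,3) = 35, so cyclic triples = 35 − 24 = 11.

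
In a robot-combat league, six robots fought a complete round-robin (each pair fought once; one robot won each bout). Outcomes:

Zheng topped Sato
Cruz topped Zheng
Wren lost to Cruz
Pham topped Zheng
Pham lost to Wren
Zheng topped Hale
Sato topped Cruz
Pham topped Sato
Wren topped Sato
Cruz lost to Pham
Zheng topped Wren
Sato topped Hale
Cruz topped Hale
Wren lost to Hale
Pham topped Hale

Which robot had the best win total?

Win totals: Zheng 3, Wren 2, Sato 2, Cruz 3, Pham 4, Hale 1.
Pham leads with 4 wins (next highest: 3).

Pham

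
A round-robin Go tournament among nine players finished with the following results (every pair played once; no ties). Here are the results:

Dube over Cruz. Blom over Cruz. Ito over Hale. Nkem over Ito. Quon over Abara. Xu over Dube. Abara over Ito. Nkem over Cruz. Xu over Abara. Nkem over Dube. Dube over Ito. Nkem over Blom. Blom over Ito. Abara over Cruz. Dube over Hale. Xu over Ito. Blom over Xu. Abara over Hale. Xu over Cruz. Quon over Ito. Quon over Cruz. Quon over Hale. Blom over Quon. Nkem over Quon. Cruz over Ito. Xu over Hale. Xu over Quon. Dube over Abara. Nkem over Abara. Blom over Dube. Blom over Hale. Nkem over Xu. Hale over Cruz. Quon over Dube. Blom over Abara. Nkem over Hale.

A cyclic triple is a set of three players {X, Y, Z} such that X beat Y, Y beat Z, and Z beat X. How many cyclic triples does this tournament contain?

Win totals: Blom 7, Nkem 8, Xu 6, Dube 4, Ito 1, Cruz 1, Quon 5, Abara 3, Hale 1.
A player with w wins dominates both others in C(w,2) triples; summing gives 21 + 28 + 15 + 6 + 0 + 0 + 10 + 3 + 0 = 83 transitive triples.
Total triples C(9,3) = 84, so cyclic triples = 84 − 83 = 1.

1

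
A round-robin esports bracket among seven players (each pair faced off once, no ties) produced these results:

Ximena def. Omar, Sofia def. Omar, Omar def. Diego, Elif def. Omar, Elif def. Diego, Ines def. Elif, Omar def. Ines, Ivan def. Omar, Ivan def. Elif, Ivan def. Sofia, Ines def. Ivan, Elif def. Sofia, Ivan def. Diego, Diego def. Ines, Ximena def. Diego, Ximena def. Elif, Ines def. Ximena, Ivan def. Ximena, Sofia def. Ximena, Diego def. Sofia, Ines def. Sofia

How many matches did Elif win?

3

Elif's results: beat Sofia, Omar, Diego; lost to Ines, Ximena, Ivan.
That is 3 wins.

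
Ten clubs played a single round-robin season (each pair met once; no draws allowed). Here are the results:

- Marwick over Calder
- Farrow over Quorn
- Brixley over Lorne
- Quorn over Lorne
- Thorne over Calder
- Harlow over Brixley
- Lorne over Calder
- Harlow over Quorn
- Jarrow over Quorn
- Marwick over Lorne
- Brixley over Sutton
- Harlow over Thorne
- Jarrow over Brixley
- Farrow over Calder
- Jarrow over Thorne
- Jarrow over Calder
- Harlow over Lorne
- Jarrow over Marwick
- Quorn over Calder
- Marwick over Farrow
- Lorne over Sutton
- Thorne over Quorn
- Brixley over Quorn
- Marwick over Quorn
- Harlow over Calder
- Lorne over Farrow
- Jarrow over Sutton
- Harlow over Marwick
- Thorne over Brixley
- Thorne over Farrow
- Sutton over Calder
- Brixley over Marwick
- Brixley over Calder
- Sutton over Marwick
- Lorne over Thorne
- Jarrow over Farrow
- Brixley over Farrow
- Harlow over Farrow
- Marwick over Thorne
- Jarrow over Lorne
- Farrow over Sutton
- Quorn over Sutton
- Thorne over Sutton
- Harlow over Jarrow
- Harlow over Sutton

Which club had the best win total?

Win totals: Sutton 2, Brixley 6, Harlow 9, Jarrow 8, Marwick 5, Calder 0, Lorne 4, Farrow 3, Quorn 3, Thorne 5.
Harlow leads with 9 wins (next highest: 8).

Harlow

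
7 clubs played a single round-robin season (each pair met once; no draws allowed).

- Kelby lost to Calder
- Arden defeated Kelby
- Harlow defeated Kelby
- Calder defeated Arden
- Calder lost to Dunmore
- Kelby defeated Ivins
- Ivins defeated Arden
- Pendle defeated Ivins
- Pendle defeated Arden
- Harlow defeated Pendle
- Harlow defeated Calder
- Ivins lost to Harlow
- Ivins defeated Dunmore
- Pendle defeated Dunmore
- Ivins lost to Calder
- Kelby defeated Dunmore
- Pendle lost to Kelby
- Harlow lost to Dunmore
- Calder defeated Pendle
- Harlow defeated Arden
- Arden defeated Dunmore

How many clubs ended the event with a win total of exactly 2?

3

Win totals: Pendle 3, Kelby 3, Ivins 2, Calder 4, Harlow 5, Arden 2, Dunmore 2.
Exactly 2: Ivins, Arden, Dunmore — 3 clubs.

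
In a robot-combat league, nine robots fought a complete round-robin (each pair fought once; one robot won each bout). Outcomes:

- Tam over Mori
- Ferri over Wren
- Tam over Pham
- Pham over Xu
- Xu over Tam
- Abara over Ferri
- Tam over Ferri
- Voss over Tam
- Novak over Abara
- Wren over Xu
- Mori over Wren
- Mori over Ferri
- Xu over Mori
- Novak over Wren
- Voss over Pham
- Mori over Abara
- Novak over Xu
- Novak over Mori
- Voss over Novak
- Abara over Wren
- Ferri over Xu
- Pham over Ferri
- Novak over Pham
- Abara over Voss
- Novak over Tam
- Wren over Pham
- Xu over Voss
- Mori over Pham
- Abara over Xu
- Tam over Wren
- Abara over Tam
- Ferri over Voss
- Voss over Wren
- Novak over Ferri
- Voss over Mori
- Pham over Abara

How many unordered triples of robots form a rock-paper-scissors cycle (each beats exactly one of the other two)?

21

Win totals: Voss 5, Tam 4, Wren 2, Ferri 3, Xu 3, Novak 7, Pham 3, Abara 5, Mori 4.
A robot with w wins dominates both others in C(w,2) triples; summing gives 10 + 6 + 1 + 3 + 3 + 21 + 3 + 10 + 6 = 63 transitive triples.
Total triples C(9,3) = 84, so cyclic triples = 84 − 63 = 21.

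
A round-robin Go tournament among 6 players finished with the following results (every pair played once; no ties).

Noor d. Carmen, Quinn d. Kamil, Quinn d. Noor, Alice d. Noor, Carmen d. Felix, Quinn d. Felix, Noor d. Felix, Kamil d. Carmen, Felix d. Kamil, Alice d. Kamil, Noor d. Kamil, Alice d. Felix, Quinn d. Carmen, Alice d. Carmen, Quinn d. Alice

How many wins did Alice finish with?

Alice's results: beat Kamil, Carmen, Noor, Felix; lost to Quinn.
That is 4 wins.

4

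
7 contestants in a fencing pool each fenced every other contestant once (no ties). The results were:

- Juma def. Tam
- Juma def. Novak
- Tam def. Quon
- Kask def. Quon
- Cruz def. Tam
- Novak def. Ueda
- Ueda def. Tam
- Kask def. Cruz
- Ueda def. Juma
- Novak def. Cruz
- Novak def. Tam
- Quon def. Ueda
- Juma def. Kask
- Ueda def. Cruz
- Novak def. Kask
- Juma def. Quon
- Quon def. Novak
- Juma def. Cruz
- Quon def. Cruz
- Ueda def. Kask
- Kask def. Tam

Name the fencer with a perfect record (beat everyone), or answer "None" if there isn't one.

None

Highest win total is Juma with 5 (out of 6 possible).
Juma lost to Ueda, so no fencer went undefeated.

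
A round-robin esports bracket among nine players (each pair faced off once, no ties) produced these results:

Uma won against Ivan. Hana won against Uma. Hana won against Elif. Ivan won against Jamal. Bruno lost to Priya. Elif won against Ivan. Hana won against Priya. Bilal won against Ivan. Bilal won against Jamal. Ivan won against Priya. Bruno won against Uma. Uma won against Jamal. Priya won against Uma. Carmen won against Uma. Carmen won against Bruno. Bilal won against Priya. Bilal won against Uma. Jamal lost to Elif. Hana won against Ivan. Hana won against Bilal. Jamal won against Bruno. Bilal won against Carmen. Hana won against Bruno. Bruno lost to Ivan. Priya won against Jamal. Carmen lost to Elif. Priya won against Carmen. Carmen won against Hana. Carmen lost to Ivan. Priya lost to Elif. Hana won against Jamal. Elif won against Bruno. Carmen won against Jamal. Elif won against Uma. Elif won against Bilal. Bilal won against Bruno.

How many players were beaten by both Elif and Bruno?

Elif beat: Carmen, Priya, Ivan, Jamal, Uma, Bilal, Bruno.
Bruno beat: Uma.
Both beat: Uma — 1.

1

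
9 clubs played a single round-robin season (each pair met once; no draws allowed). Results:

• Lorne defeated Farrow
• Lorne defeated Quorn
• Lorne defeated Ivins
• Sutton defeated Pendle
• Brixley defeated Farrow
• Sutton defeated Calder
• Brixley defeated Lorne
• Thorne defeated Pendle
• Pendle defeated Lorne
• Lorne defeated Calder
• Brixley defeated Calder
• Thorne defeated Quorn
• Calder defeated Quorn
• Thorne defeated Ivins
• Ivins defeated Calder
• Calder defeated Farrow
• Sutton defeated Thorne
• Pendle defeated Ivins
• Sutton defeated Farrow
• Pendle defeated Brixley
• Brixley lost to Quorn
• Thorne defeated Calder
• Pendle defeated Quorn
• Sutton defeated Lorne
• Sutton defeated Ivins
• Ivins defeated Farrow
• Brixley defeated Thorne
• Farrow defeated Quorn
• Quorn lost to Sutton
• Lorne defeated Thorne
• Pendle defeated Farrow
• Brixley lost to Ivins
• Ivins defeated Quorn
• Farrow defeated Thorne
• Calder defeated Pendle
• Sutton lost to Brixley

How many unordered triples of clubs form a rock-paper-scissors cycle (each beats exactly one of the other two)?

17

Win totals: Ivins 4, Farrow 2, Lorne 5, Calder 3, Quorn 1, Sutton 7, Thorne 4, Pendle 5, Brixley 5.
A club with w wins dominates both others in C(w,2) triples; summing gives 6 + 1 + 10 + 3 + 0 + 21 + 6 + 10 + 10 = 67 transitive triples.
Total triples C(9,3) = 84, so cyclic triples = 84 − 67 = 17.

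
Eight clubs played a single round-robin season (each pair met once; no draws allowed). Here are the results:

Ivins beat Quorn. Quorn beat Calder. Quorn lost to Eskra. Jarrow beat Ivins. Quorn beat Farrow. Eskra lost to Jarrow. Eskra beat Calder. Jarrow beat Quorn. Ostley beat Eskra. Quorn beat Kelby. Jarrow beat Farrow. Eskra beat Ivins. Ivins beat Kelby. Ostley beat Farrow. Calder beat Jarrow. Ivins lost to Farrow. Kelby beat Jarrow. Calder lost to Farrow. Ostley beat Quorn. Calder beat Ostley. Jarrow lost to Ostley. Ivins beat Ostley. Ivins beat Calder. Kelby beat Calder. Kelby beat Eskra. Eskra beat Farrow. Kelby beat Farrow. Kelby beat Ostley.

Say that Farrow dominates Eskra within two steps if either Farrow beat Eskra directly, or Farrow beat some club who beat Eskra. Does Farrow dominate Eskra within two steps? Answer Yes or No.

No

Farrow did not beat Eskra directly.
Farrow beat Calder, Ivins, but each of them lost to Eskra. No two-step path.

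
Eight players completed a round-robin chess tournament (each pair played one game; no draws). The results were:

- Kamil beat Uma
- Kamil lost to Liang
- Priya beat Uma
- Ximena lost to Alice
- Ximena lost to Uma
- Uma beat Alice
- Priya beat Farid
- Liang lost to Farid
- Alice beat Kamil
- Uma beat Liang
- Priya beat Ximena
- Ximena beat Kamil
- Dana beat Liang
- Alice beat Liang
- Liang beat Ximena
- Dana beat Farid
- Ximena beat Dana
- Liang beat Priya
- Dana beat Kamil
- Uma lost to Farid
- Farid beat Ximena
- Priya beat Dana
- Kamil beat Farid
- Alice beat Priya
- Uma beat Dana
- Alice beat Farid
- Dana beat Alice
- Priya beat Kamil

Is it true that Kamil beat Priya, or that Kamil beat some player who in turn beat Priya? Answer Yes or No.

No

Kamil did not beat Priya directly.
Kamil beat Uma, Farid, but each of them lost to Priya. No two-step path.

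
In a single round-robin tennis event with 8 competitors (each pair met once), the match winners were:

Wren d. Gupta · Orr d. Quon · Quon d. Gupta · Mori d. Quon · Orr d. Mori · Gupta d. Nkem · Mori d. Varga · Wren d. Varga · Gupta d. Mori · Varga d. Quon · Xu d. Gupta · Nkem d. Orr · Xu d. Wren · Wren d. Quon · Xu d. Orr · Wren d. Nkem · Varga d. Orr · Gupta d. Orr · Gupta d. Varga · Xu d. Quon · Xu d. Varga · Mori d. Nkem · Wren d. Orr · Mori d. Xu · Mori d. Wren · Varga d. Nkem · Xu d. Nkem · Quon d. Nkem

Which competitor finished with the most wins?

Xu

Win totals: Xu 6, Nkem 1, Wren 5, Mori 5, Gupta 4, Varga 3, Quon 2, Orr 2.
Xu leads with 6 wins (next highest: 5).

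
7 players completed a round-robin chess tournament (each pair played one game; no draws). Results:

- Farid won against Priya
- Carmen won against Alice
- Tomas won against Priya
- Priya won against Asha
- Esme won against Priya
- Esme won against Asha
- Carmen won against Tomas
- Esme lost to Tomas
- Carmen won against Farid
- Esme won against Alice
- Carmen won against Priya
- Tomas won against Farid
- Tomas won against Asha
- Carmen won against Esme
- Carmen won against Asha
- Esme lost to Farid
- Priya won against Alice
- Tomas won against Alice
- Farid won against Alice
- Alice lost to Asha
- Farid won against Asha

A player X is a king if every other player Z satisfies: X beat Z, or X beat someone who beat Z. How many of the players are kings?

1

Farid cannot reach Tomas, Carmen in two steps.
Alice cannot reach Farid, Priya, Tomas, Asha, Esme, Carmen in two steps.
Priya cannot reach Farid, Tomas, Esme, Carmen in two steps.
Tomas cannot reach Carmen in two steps.
Asha cannot reach Farid, Priya, Tomas, Esme, Carmen in two steps.
Esme cannot reach Farid, Tomas, Carmen in two steps.
Carmen reaches everyone (king).
Kings: Carmen — 1.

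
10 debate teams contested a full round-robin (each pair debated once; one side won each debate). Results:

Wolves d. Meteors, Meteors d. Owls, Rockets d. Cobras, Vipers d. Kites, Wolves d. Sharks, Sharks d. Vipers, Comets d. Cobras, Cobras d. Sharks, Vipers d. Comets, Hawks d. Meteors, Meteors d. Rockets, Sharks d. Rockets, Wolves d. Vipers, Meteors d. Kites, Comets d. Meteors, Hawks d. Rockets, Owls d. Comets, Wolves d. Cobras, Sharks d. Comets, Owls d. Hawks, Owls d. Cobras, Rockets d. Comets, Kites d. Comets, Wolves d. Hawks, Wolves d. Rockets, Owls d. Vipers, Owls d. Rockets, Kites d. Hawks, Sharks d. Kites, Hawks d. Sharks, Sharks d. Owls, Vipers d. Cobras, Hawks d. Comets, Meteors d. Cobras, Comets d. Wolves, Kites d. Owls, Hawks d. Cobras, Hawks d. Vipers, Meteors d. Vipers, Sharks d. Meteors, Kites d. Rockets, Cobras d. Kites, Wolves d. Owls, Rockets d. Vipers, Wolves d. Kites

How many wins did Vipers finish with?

Vipers' results: beat Cobras, Comets, Kites; lost to Wolves, Meteors, Rockets, Hawks, Owls, Sharks.
That is 3 wins.

3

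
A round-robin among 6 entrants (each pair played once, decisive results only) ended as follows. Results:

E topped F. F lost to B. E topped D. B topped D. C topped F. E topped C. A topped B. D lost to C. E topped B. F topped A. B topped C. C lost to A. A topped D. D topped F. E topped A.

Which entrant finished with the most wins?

Win totals: A 3, B 3, C 2, D 1, E 5, F 1.
E leads with 5 wins (next highest: 3).

E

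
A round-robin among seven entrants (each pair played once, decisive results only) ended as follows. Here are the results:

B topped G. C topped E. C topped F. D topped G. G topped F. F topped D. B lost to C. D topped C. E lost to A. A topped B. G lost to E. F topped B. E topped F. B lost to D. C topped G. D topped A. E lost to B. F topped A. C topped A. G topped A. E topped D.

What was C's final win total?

5

C's results: beat A, B, E, F, G; lost to D.
That is 5 wins.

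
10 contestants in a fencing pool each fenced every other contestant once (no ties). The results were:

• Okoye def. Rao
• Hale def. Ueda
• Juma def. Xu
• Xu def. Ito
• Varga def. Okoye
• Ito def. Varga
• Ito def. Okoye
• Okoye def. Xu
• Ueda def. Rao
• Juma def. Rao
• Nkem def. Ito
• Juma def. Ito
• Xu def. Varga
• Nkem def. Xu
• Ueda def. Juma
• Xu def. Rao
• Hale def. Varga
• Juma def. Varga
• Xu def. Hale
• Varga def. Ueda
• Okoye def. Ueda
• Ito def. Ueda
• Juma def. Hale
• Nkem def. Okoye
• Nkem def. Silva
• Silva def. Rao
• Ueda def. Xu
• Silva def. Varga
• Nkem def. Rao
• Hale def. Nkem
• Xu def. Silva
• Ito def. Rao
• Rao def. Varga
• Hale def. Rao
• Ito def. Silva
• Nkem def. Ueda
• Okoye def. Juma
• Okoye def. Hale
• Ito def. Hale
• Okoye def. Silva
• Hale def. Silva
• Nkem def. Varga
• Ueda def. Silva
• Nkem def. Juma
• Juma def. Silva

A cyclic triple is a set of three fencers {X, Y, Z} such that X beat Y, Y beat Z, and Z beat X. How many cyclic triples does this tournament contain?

19

Win totals: Nkem 8, Juma 6, Okoye 6, Rao 1, Ueda 4, Xu 5, Ito 6, Hale 5, Silva 2, Varga 2.
A fencer with w wins dominates both others in C(w,2) triples; summing gives 28 + 15 + 15 + 0 + 6 + 10 + 15 + 10 + 1 + 1 = 101 transitive triples.
Total triples C(10,3) = 120, so cyclic triples = 120 − 101 = 19.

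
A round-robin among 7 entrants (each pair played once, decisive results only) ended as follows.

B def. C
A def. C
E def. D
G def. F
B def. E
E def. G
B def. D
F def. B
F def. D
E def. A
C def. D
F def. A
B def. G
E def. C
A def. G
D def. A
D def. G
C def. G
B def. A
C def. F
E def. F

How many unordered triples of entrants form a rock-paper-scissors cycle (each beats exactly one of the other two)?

Win totals: A 2, B 5, C 3, D 2, E 5, F 3, G 1.
An entrant with w wins dominates both others in C(w,2) triples; summing gives 1 + 10 + 3 + 1 + 10 + 3 + 0 = 28 transitive triples.
Total triples C(7,3) = 35, so cyclic triples = 35 − 28 = 7.

7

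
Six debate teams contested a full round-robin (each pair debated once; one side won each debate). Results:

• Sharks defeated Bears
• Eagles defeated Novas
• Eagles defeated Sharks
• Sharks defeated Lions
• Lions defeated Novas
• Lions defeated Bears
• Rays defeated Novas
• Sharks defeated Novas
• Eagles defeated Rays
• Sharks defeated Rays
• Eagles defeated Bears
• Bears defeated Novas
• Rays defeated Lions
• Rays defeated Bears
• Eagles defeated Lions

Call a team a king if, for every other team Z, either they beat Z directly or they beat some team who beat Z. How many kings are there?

Eagles reaches everyone (king).
Sharks cannot reach Eagles in two steps.
Bears cannot reach Eagles, Sharks, Rays, Lions in two steps.
Rays cannot reach Eagles, Sharks in two steps.
Novas cannot reach Eagles, Sharks, Bears, Rays, Lions in two steps.
Lions cannot reach Eagles, Sharks, Rays in two steps.
Kings: Eagles — 1.

1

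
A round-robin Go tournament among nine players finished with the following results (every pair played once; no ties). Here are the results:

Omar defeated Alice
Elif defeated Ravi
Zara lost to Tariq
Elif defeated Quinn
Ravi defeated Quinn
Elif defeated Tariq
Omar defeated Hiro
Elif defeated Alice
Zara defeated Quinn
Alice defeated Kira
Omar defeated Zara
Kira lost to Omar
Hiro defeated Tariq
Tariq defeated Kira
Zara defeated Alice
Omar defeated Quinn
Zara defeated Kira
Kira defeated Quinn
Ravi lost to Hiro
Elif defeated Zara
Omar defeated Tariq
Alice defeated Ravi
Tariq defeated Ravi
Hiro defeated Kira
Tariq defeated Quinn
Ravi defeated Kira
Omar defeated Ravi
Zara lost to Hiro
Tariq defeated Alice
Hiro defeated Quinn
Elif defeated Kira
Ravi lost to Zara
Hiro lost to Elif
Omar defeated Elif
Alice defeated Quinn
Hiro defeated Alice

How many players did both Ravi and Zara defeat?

2

Ravi beat: Quinn, Kira.
Zara beat: Ravi, Quinn, Alice, Kira.
Both beat: Quinn, Kira — 2.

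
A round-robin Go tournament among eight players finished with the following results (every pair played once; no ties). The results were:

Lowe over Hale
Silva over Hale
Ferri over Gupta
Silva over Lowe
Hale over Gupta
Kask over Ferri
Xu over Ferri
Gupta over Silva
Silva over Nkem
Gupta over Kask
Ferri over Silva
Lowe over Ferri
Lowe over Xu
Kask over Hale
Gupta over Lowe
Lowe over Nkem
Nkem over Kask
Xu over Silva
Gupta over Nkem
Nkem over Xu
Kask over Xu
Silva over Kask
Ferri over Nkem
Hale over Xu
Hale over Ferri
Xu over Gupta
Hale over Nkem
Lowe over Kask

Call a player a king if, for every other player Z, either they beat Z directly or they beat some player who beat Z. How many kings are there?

6

Kask cannot reach Lowe in two steps.
Silva reaches everyone (king).
Lowe reaches everyone (king).
Hale reaches everyone (king).
Nkem cannot reach Lowe in two steps.
Ferri reaches everyone (king).
Xu reaches everyone (king).
Gupta reaches everyone (king).
Kings: Silva, Lowe, Hale, Ferri, Xu, Gupta — 6.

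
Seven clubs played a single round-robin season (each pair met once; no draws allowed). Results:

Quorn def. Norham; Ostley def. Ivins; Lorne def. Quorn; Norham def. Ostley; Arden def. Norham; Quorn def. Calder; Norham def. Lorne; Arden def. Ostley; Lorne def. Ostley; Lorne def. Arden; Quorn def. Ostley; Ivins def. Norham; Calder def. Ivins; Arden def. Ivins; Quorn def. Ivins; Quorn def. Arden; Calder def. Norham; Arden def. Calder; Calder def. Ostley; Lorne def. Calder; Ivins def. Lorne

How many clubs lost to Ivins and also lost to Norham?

1

Ivins beat: Lorne, Norham.
Norham beat: Lorne, Ostley.
Both beat: Lorne — 1.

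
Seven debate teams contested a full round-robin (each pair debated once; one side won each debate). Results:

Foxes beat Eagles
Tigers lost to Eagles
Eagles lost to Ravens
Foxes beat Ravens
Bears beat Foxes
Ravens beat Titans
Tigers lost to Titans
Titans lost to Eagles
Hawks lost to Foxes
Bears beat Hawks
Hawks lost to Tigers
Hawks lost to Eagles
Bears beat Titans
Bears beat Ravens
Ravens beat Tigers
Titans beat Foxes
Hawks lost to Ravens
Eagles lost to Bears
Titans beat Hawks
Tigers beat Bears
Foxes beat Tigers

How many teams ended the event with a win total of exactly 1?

Win totals: Bears 5, Hawks 0, Ravens 4, Titans 3, Foxes 4, Eagles 3, Tigers 2.
No team has exactly 1 wins.

0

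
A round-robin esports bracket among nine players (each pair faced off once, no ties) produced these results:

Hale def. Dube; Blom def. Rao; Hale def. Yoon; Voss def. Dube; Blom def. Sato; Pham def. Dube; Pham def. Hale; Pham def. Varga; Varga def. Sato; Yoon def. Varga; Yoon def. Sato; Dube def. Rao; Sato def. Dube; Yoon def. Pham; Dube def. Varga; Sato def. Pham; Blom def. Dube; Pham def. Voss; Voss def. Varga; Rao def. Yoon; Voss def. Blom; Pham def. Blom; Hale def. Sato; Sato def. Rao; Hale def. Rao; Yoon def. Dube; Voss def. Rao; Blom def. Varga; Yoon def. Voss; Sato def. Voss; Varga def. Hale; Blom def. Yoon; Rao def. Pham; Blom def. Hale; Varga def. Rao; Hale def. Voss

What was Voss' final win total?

4

Voss' results: beat Rao, Blom, Dube, Varga; lost to Hale, Pham, Sato, Yoon.
That is 4 wins.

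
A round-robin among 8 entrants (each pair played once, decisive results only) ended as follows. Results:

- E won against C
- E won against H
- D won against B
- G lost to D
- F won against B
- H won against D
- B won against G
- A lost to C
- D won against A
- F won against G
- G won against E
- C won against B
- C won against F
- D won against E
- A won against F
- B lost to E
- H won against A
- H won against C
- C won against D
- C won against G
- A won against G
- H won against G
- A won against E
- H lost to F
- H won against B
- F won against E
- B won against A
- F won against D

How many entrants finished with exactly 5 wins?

3

Win totals: A 3, B 2, C 5, D 4, E 3, F 5, G 1, H 5.
Exactly 5: C, F, H — 3 entrants.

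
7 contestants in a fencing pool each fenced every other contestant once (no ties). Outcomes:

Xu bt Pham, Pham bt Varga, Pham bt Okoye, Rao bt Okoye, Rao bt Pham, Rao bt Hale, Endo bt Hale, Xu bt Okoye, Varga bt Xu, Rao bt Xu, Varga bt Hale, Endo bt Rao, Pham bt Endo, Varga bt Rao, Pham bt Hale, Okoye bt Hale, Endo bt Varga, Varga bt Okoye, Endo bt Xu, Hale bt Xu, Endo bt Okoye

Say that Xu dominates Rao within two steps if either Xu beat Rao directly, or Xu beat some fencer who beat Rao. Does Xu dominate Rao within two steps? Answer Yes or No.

No

Xu did not beat Rao directly.
Xu beat Okoye, Pham, but each of them lost to Rao. No two-step path.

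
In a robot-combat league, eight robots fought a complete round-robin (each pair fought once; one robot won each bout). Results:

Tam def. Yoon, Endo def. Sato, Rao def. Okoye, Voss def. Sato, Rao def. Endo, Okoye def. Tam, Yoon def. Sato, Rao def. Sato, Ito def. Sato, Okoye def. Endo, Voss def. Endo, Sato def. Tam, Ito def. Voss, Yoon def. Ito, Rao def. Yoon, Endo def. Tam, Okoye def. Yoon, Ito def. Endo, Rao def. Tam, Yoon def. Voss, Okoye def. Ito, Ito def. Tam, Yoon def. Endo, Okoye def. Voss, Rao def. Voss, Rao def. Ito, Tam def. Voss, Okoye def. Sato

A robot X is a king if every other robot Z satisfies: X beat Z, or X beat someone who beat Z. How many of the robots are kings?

Okoye cannot reach Rao in two steps.
Sato cannot reach Okoye, Rao, Endo, Ito in two steps.
Rao reaches everyone (king).
Tam cannot reach Okoye, Rao in two steps.
Yoon cannot reach Okoye, Rao in two steps.
Endo cannot reach Okoye, Rao, Ito in two steps.
Ito cannot reach Okoye, Rao in two steps.
Voss cannot reach Okoye, Rao, Yoon, Ito in two steps.
Kings: Rao — 1.

1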